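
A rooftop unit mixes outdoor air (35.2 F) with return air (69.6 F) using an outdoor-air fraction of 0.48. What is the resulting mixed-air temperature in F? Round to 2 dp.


T_mix = 0.48*35.2 + 0.52*69.6 = 53.09 F

53.09 F


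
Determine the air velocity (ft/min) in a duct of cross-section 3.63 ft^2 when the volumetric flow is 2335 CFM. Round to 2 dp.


V = 2335 / 3.63 = 643.25 ft/min

643.25 ft/min


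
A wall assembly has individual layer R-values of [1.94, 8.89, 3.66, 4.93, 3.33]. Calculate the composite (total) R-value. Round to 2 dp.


R_total = 1.94 + 8.89 + 3.66 + 4.93 + 3.33 = 22.75

22.75


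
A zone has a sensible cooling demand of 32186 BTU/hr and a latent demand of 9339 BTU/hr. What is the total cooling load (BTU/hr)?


Qt = 32186 + 9339 = 41525 BTU/hr

41525 BTU/hr


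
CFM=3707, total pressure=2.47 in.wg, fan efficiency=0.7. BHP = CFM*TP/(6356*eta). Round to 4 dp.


BHP = 3707 * 2.47 / (6356 * 0.7) = 2.0580 hp

2.0580 hp


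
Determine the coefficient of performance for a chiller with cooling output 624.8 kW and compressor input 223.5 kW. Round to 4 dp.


COP = 624.8 / 223.5 = 2.7955

2.7955


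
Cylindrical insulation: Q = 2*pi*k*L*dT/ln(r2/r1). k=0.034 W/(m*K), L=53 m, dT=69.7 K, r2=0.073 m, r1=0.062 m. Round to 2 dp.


Q = 2*pi*0.034*53*69.7/ln(0.073/0.062) = 4831.86 W

4831.86 W


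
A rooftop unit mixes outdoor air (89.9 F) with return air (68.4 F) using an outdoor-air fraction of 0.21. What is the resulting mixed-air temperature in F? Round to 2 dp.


T_mix = 0.21*89.9 + 0.79*68.4 = 72.92 F

72.92 F


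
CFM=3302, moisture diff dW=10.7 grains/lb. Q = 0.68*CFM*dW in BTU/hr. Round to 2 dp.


Q = 0.68 * 3302 * 10.7 = 24025.35 BTU/hr

24025.35 BTU/hr


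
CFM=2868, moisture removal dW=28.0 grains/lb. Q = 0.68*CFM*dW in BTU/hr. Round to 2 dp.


Q = 0.68 * 2868 * 28.0 = 54606.72 BTU/hr

54606.72 BTU/hr


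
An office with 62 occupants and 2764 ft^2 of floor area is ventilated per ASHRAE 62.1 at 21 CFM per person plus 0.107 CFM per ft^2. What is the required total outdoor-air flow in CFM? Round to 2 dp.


Total = 62*21 + 2764*0.107 = 1597.75 CFM

1597.75 CFM


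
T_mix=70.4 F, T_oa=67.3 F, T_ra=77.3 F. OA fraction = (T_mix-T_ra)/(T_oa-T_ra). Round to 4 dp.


frac = (70.4 - 77.3) / (67.3 - 77.3) = 0.6900

0.6900


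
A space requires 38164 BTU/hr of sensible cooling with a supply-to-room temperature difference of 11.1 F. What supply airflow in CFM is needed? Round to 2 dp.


CFM = 38164 / (1.08 * 11.1) = 3183.52

3183.52 CFM


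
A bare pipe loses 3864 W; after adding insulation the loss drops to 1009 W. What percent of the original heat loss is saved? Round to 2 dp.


Savings = ((3864-1009)/3864)*100 = 73.89 %

73.89 %


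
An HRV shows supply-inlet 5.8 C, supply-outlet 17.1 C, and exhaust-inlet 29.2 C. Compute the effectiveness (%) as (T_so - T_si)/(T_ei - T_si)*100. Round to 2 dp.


eff = (17.1-5.8)/(29.2-5.8)*100 = 48.29 %

48.29 %


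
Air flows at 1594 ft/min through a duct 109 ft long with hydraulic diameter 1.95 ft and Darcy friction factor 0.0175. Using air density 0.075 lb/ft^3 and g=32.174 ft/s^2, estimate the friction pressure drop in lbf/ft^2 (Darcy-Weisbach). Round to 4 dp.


v_fps = 1594/60 = 26.5667 ft/s
dp = 0.0175*(109/1.95)*0.075*26.5667^2/(2*32.174) = 0.8047 lbf/ft^2

0.8047 lbf/ft^2


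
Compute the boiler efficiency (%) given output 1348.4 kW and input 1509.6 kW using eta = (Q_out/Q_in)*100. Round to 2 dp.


eta = (1348.4/1509.6)*100 = 89.32 %

89.32 %


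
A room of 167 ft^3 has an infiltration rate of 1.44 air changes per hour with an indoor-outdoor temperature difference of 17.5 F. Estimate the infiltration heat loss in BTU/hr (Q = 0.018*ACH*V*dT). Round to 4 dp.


Q = 0.018 * 1.44 * 167 * 17.5 = 75.7512 BTU/hr

75.7512 BTU/hr


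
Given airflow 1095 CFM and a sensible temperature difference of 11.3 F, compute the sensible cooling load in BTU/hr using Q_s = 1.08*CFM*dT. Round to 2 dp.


Q = 1.08 * 1095 * 11.3 = 13363.38 BTU/hr

13363.38 BTU/hr


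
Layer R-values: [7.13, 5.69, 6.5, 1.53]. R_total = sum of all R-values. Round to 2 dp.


R_total = 7.13 + 5.69 + 6.5 + 1.53 = 20.85

20.85


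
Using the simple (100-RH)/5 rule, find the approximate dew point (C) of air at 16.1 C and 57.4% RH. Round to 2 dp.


Td = 16.1 - (100-57.4)/5 = 7.58 C

7.58 C


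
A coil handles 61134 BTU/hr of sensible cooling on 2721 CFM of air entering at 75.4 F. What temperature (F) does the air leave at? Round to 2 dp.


dT = 61134/(1.08*2721) = 20.8032
T_leave = 75.4 - 20.8032 = 54.60 F

54.60 F


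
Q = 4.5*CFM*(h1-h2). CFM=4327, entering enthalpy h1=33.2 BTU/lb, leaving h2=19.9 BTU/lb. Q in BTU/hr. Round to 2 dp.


Q = 4.5 * 4327 * (33.2 - 19.9) = 258970.95 BTU/hr

258970.95 BTU/hr


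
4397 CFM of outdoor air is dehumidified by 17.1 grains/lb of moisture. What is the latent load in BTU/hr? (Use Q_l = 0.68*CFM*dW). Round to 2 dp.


Q = 0.68 * 4397 * 17.1 = 51128.32 BTU/hr

51128.32 BTU/hr


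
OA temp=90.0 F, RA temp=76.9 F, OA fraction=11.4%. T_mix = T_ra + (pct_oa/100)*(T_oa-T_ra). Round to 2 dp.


T_mix = 76.9 + (11.4/100)*(90.0-76.9) = 78.39 F

78.39 F


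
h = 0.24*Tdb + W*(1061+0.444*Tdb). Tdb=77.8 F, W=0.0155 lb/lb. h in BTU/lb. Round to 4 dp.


h = 0.24*77.8 + 0.0155*(1061+0.444*77.8) = 35.6529 BTU/lb

35.6529 BTU/lb


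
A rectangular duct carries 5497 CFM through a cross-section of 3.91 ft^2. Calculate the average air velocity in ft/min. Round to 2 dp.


V = 5497 / 3.91 = 1405.88 ft/min

1405.88 ft/min


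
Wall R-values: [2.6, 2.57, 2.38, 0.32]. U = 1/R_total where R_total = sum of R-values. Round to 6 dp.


R_total = 2.6 + 2.57 + 2.38 + 0.32 = 7.87
U = 1/7.87 = 0.127065

0.127065


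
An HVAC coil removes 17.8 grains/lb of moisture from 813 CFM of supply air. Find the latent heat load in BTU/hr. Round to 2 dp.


Q = 0.68 * 813 * 17.8 = 9840.55 BTU/hr

9840.55 BTU/hr


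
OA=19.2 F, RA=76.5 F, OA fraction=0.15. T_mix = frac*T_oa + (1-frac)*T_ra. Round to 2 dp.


T_mix = 0.15*19.2 + 0.85*76.5 = 67.91 F

67.91 F


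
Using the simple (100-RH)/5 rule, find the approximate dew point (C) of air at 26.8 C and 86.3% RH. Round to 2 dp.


Td = 26.8 - (100-86.3)/5 = 24.06 C

24.06 C


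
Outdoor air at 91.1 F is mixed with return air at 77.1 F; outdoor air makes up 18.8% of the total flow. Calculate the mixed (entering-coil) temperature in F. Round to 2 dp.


T_mix = 77.1 + (18.8/100)*(91.1-77.1) = 79.73 F

79.73 F


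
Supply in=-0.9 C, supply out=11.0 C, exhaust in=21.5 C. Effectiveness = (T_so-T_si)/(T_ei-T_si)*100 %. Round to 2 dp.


eff = (11.0-(-0.9))/(21.5-(-0.9))*100 = 53.13 %

53.13 %


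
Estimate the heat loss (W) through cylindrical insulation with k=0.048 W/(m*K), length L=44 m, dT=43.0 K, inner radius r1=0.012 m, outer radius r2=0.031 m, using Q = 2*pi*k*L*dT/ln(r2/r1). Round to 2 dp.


Q = 2*pi*0.048*44*43.0/ln(0.031/0.012) = 601.23 W

601.23 W


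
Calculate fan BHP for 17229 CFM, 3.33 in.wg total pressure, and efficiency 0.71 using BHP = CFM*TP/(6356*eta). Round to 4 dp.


BHP = 17229 * 3.33 / (6356 * 0.71) = 12.7134 hp

12.7134 hp


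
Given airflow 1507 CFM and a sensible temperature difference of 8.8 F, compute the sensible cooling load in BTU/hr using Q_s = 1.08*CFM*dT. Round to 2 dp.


Q = 1.08 * 1507 * 8.8 = 14322.53 BTU/hr

14322.53 BTU/hr


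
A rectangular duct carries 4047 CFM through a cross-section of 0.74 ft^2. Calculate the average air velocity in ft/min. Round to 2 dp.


V = 4047 / 0.74 = 5468.92 ft/min

5468.92 ft/min


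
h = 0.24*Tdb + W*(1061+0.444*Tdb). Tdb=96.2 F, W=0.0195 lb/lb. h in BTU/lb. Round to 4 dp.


h = 0.24*96.2 + 0.0195*(1061+0.444*96.2) = 44.6104 BTU/lb

44.6104 BTU/lb


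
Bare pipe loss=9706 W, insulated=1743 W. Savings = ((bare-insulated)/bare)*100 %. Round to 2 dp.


Savings = ((9706-1743)/9706)*100 = 82.04 %

82.04 %


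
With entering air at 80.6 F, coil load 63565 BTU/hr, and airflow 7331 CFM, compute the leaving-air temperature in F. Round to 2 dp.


dT = 63565/(1.08*7331) = 8.0284
T_leave = 80.6 - 8.0284 = 72.57 F

72.57 F


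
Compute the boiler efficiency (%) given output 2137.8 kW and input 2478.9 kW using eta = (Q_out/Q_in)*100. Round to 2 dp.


eta = (2137.8/2478.9)*100 = 86.24 %

86.24 %


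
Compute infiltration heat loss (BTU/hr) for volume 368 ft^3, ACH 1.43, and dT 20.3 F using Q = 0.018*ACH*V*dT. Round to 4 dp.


Q = 0.018 * 1.43 * 368 * 20.3 = 192.2881 BTU/hr

192.2881 BTU/hr


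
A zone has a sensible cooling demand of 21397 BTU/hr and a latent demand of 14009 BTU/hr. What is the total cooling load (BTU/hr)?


Qt = 21397 + 14009 = 35406 BTU/hr

35406 BTU/hr


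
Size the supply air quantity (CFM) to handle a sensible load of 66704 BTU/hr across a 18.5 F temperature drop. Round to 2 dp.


CFM = 66704 / (1.08 * 18.5) = 3338.54

3338.54 CFM


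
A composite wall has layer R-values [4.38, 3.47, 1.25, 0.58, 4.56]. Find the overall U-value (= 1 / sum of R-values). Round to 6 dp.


R_total = 4.38 + 3.47 + 1.25 + 0.58 + 4.56 = 14.24
U = 1/14.24 = 0.070225

0.070225


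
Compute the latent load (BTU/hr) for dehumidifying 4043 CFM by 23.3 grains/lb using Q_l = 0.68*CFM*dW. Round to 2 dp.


Q = 0.68 * 4043 * 23.3 = 64057.29 BTU/hr

64057.29 BTU/hr


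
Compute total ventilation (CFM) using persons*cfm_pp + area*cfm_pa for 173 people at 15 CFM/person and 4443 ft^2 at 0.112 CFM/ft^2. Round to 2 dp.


Total = 173*15 + 4443*0.112 = 3092.62 CFM

3092.62 CFM


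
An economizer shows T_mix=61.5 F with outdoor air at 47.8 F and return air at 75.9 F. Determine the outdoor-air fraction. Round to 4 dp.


frac = (61.5 - 75.9) / (47.8 - 75.9) = 0.5125

0.5125


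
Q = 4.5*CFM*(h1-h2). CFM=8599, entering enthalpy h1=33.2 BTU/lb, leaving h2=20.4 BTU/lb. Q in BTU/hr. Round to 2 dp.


Q = 4.5 * 8599 * (33.2 - 20.4) = 495302.40 BTU/hr

495302.40 BTU/hr


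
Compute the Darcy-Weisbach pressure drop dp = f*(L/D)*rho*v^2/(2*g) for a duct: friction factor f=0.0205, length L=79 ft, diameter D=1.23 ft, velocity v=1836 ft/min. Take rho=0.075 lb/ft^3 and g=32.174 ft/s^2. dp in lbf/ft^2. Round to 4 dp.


v_fps = 1836/60 = 30.6 ft/s
dp = 0.0205*(79/1.23)*0.075*30.6^2/(2*32.174) = 1.4370 lbf/ft^2

1.4370 lbf/ft^2


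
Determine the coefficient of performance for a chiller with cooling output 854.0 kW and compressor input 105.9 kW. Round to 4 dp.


COP = 854.0 / 105.9 = 8.0642

8.0642


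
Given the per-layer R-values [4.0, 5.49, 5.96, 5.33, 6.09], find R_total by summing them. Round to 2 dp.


R_total = 4.0 + 5.49 + 5.96 + 5.33 + 6.09 = 26.87

26.87


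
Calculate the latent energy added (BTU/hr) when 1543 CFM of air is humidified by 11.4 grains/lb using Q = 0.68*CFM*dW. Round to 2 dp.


Q = 0.68 * 1543 * 11.4 = 11961.34 BTU/hr

11961.34 BTU/hr


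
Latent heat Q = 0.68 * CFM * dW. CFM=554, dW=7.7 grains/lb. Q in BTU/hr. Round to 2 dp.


Q = 0.68 * 554 * 7.7 = 2900.74 BTU/hr

2900.74 BTU/hr


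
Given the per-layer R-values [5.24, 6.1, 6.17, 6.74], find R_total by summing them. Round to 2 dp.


R_total = 5.24 + 6.1 + 6.17 + 6.74 = 24.25

24.25


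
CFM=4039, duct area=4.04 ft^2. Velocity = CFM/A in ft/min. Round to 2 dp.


V = 4039 / 4.04 = 999.75 ft/min

999.75 ft/min


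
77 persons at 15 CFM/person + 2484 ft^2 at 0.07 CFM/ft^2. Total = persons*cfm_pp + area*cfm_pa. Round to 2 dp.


Total = 77*15 + 2484*0.07 = 1328.88 CFM

1328.88 CFM


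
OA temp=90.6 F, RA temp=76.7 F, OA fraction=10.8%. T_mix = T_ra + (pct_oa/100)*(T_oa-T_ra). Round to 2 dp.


T_mix = 76.7 + (10.8/100)*(90.6-76.7) = 78.20 F

78.20 F


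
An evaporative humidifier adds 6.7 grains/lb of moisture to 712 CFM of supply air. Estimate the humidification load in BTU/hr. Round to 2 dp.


Q = 0.68 * 712 * 6.7 = 3243.87 BTU/hr

3243.87 BTU/hr


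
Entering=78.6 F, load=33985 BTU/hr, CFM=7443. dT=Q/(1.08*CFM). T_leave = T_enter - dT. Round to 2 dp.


dT = 33985/(1.08*7443) = 4.2278
T_leave = 78.6 - 4.2278 = 74.37 F

74.37 F


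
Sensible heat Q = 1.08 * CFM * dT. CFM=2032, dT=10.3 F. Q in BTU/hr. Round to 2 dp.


Q = 1.08 * 2032 * 10.3 = 22603.97 BTU/hr

22603.97 BTU/hr


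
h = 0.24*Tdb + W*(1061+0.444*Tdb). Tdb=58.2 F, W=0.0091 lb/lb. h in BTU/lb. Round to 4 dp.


h = 0.24*58.2 + 0.0091*(1061+0.444*58.2) = 23.8583 BTU/lb

23.8583 BTU/lb


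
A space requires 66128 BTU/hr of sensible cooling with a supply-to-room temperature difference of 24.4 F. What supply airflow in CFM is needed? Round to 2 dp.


CFM = 66128 / (1.08 * 24.4) = 2509.41

2509.41 CFM


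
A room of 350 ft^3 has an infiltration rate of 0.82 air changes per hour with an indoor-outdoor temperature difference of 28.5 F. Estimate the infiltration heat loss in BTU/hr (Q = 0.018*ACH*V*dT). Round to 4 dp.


Q = 0.018 * 0.82 * 350 * 28.5 = 147.2310 BTU/hr

147.2310 BTU/hr


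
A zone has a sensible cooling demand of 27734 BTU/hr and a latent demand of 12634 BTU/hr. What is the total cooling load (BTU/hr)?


Qt = 27734 + 12634 = 40368 BTU/hr

40368 BTU/hr


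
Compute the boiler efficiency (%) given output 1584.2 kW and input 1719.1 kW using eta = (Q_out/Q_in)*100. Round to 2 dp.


eta = (1584.2/1719.1)*100 = 92.15 %

92.15 %


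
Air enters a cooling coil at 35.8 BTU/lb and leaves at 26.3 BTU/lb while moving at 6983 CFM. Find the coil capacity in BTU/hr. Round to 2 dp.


Q = 4.5 * 6983 * (35.8 - 26.3) = 298523.25 BTU/hr

298523.25 BTU/hr


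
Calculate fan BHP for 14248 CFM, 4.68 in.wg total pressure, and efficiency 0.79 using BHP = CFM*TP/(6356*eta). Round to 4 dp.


BHP = 14248 * 4.68 / (6356 * 0.79) = 13.2797 hp

13.2797 hp


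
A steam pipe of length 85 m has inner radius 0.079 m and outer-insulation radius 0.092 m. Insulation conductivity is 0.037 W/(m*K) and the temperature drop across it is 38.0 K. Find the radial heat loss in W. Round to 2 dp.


Q = 2*pi*0.037*85*38.0/ln(0.092/0.079) = 4929.11 W

4929.11 W


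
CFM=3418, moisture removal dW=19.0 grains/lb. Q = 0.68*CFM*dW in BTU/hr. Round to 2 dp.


Q = 0.68 * 3418 * 19.0 = 44160.56 BTU/hr

44160.56 BTU/hr


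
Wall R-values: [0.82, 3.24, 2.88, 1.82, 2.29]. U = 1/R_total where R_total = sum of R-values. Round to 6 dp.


R_total = 0.82 + 3.24 + 2.88 + 1.82 + 2.29 = 11.05
U = 1/11.05 = 0.090498

0.090498


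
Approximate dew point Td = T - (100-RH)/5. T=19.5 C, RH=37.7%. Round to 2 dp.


Td = 19.5 - (100-37.7)/5 = 7.04 C

7.04 C


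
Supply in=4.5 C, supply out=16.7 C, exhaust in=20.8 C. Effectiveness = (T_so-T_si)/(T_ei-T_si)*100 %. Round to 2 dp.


eff = (16.7-4.5)/(20.8-4.5)*100 = 74.85 %

74.85 %


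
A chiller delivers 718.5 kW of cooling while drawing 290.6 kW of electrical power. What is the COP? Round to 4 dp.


COP = 718.5 / 290.6 = 2.4725

2.4725


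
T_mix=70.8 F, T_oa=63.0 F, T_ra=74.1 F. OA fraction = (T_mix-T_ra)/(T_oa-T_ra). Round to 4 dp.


frac = (70.8 - 74.1) / (63.0 - 74.1) = 0.2973

0.2973


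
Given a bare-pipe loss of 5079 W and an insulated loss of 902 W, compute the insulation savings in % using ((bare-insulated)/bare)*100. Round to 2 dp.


Savings = ((5079-902)/5079)*100 = 82.24 %

82.24 %


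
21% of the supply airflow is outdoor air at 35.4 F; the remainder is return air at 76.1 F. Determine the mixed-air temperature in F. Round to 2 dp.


T_mix = 0.21*35.4 + 0.79*76.1 = 67.55 F

67.55 F


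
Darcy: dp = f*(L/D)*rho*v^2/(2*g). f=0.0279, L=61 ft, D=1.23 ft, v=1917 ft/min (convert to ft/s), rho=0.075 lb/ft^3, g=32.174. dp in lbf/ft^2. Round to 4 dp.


v_fps = 1917/60 = 31.95 ft/s
dp = 0.0279*(61/1.23)*0.075*31.95^2/(2*32.174) = 1.6463 lbf/ft^2

1.6463 lbf/ft^2


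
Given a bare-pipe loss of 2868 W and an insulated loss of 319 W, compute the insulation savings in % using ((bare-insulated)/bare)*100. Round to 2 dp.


Savings = ((2868-319)/2868)*100 = 88.88 %

88.88 %


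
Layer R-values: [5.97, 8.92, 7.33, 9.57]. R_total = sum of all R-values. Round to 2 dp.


R_total = 5.97 + 8.92 + 7.33 + 9.57 = 31.79

31.79


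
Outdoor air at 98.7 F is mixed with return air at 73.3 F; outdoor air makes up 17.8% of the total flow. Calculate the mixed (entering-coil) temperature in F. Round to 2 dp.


T_mix = 73.3 + (17.8/100)*(98.7-73.3) = 77.82 F

77.82 F


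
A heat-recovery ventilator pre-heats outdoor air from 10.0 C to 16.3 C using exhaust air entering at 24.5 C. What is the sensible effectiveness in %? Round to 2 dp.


eff = (16.3-10.0)/(24.5-10.0)*100 = 43.45 %

43.45 %


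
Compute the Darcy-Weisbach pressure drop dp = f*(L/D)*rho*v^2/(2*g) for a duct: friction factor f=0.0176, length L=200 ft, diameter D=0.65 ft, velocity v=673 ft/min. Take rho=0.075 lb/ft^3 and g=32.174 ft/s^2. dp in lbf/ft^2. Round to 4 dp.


v_fps = 673/60 = 11.2167 ft/s
dp = 0.0176*(200/0.65)*0.075*11.2167^2/(2*32.174) = 0.7941 lbf/ft^2

0.7941 lbf/ft^2


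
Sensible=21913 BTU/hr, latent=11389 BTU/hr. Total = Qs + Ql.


Qt = 21913 + 11389 = 33302 BTU/hr

33302 BTU/hr


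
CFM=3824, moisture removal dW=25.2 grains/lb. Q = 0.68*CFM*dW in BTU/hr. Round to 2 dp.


Q = 0.68 * 3824 * 25.2 = 65528.06 BTU/hr

65528.06 BTU/hr


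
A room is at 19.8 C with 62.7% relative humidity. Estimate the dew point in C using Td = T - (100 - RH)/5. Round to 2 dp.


Td = 19.8 - (100-62.7)/5 = 12.34 C

12.34 C


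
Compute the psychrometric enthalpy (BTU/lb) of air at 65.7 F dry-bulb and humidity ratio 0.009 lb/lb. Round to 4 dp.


h = 0.24*65.7 + 0.009*(1061+0.444*65.7) = 25.5795 BTU/lb

25.5795 BTU/lb


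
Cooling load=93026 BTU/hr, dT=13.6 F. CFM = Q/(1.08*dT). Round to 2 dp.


CFM = 93026 / (1.08 * 13.6) = 6333.47

6333.47 CFM


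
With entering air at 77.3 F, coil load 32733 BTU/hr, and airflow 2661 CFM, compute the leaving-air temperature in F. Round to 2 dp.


dT = 32733/(1.08*2661) = 11.3898
T_leave = 77.3 - 11.3898 = 65.91 F

65.91 F


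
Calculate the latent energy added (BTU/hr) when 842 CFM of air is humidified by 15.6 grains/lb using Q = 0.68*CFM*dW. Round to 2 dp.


Q = 0.68 * 842 * 15.6 = 8931.94 BTU/hr

8931.94 BTU/hr


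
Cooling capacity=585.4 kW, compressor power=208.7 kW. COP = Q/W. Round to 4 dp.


COP = 585.4 / 208.7 = 2.8050

2.8050


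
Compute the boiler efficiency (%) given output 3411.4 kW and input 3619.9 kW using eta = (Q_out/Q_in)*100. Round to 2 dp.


eta = (3411.4/3619.9)*100 = 94.24 %

94.24 %


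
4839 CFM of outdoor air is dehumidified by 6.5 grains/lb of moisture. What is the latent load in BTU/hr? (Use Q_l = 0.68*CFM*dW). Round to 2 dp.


Q = 0.68 * 4839 * 6.5 = 21388.38 BTU/hr

21388.38 BTU/hr


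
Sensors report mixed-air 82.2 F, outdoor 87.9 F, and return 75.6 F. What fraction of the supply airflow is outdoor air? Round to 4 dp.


frac = (82.2 - 75.6) / (87.9 - 75.6) = 0.5366

0.5366


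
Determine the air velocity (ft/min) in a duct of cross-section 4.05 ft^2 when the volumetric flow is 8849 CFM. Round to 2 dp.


V = 8849 / 4.05 = 2184.94 ft/min

2184.94 ft/min


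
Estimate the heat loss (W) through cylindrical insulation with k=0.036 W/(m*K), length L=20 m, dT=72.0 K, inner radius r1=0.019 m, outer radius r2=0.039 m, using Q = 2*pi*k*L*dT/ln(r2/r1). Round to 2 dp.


Q = 2*pi*0.036*20*72.0/ln(0.039/0.019) = 452.94 W

452.94 W


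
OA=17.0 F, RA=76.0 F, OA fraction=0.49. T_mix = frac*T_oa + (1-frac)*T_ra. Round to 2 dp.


T_mix = 0.49*17.0 + 0.51*76.0 = 47.09 F

47.09 F


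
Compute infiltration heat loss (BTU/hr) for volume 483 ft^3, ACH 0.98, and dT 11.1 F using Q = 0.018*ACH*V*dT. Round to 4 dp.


Q = 0.018 * 0.98 * 483 * 11.1 = 94.5733 BTU/hr

94.5733 BTU/hr


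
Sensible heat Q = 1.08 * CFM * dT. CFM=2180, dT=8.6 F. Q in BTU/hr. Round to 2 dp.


Q = 1.08 * 2180 * 8.6 = 20247.84 BTU/hr

20247.84 BTU/hr


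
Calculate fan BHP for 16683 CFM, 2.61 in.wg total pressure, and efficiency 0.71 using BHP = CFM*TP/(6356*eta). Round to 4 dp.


BHP = 16683 * 2.61 / (6356 * 0.71) = 9.6488 hp

9.6488 hp


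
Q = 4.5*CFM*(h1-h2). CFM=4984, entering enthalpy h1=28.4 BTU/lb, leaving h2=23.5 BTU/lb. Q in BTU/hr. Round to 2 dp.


Q = 4.5 * 4984 * (28.4 - 23.5) = 109897.20 BTU/hr

109897.20 BTU/hr


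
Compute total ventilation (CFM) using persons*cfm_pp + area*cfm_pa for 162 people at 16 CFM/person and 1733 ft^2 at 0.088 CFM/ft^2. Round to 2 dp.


Total = 162*16 + 1733*0.088 = 2744.50 CFM

2744.50 CFM


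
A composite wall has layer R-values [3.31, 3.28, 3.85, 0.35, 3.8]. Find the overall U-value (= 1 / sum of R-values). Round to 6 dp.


R_total = 3.31 + 3.28 + 3.85 + 0.35 + 3.8 = 14.59
U = 1/14.59 = 0.068540

0.068540


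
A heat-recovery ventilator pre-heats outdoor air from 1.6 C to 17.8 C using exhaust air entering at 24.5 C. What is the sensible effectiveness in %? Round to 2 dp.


eff = (17.8-1.6)/(24.5-1.6)*100 = 70.74 %

70.74 %


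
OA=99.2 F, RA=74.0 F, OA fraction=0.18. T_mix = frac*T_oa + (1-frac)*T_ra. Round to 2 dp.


T_mix = 0.18*99.2 + 0.82*74.0 = 78.54 F

78.54 F


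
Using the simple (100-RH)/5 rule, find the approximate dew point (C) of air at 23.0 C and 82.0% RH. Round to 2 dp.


Td = 23.0 - (100-82.0)/5 = 19.40 C

19.40 C


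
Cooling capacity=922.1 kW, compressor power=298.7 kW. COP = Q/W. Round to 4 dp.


COP = 922.1 / 298.7 = 3.0870

3.0870


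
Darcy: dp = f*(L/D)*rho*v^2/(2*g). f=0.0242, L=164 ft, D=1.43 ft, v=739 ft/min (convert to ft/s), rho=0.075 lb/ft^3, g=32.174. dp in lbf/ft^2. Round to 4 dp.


v_fps = 739/60 = 12.3167 ft/s
dp = 0.0242*(164/1.43)*0.075*12.3167^2/(2*32.174) = 0.4907 lbf/ft^2

0.4907 lbf/ft^2


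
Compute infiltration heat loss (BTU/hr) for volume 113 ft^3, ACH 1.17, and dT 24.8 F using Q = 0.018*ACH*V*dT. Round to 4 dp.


Q = 0.018 * 1.17 * 113 * 24.8 = 59.0185 BTU/hr

59.0185 BTU/hr


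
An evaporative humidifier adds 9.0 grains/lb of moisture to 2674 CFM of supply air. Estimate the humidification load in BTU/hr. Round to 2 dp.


Q = 0.68 * 2674 * 9.0 = 16364.88 BTU/hr

16364.88 BTU/hr


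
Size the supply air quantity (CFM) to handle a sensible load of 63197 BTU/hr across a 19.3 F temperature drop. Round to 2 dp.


CFM = 63197 / (1.08 * 19.3) = 3031.90

3031.90 CFM


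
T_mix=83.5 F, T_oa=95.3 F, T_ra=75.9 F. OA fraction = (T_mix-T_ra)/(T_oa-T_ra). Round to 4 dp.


frac = (83.5 - 75.9) / (95.3 - 75.9) = 0.3918

0.3918


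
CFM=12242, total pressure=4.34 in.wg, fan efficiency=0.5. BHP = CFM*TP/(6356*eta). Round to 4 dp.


BHP = 12242 * 4.34 / (6356 * 0.5) = 16.7181 hp

16.7181 hp


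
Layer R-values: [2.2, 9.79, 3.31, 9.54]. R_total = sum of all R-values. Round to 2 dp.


R_total = 2.2 + 9.79 + 3.31 + 9.54 = 24.84

24.84


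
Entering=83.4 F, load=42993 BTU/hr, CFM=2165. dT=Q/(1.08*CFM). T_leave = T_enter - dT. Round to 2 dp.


dT = 42993/(1.08*2165) = 18.3872
T_leave = 83.4 - 18.3872 = 65.01 F

65.01 F


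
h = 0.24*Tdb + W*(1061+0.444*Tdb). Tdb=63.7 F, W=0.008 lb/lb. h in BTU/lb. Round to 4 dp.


h = 0.24*63.7 + 0.008*(1061+0.444*63.7) = 24.0023 BTU/lb

24.0023 BTU/lb


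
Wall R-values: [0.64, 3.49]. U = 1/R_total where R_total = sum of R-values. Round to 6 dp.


R_total = 0.64 + 3.49 = 4.13
U = 1/4.13 = 0.242131

0.242131


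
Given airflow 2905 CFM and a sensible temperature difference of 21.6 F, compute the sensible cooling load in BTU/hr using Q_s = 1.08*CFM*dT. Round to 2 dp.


Q = 1.08 * 2905 * 21.6 = 67767.84 BTU/hr

67767.84 BTU/hr


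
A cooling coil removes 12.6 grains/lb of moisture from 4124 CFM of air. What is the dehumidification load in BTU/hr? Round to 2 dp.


Q = 0.68 * 4124 * 12.6 = 35334.43 BTU/hr

35334.43 BTU/hr


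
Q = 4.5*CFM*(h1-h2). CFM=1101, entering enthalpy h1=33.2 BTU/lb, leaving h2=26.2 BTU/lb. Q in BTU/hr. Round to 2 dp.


Q = 4.5 * 1101 * (33.2 - 26.2) = 34681.50 BTU/hr

34681.50 BTU/hr


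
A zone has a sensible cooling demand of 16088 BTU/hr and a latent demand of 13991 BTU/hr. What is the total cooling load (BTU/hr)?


Qt = 16088 + 13991 = 30079 BTU/hr

30079 BTU/hr


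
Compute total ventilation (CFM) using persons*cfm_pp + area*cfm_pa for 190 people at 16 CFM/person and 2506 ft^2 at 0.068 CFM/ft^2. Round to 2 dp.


Total = 190*16 + 2506*0.068 = 3210.41 CFM

3210.41 CFM


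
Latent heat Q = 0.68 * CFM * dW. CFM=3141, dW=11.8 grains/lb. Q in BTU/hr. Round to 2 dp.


Q = 0.68 * 3141 * 11.8 = 25203.38 BTU/hr

25203.38 BTU/hr


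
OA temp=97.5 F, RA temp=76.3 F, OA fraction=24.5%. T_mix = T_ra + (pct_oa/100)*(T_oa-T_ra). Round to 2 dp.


T_mix = 76.3 + (24.5/100)*(97.5-76.3) = 81.49 F

81.49 F


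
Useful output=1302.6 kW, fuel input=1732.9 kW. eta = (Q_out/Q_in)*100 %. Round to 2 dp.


eta = (1302.6/1732.9)*100 = 75.17 %

75.17 %


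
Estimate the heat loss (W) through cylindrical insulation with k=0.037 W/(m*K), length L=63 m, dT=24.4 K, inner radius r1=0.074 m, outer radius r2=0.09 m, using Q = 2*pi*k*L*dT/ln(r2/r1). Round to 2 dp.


Q = 2*pi*0.037*63*24.4/ln(0.09/0.074) = 1825.67 W

1825.67 W


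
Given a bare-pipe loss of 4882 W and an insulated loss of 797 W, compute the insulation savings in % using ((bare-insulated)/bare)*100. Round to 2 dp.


Savings = ((4882-797)/4882)*100 = 83.67 %

83.67 %


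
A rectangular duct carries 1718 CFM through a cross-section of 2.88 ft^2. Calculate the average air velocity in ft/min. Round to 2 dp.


V = 1718 / 2.88 = 596.53 ft/min

596.53 ft/min


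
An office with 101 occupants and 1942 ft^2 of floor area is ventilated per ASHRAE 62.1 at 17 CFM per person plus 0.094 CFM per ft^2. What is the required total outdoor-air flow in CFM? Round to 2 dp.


Total = 101*17 + 1942*0.094 = 1899.55 CFM

1899.55 CFM


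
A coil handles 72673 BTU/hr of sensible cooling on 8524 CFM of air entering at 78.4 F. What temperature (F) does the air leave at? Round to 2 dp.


dT = 72673/(1.08*8524) = 7.8942
T_leave = 78.4 - 7.8942 = 70.51 F

70.51 F


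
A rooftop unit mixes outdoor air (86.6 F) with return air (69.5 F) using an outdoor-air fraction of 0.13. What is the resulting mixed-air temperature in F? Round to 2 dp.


T_mix = 0.13*86.6 + 0.87*69.5 = 71.72 F

71.72 F


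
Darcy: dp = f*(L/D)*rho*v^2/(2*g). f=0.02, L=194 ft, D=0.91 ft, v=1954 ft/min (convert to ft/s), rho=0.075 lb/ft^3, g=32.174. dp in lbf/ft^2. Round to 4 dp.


v_fps = 1954/60 = 32.5667 ft/s
dp = 0.02*(194/0.91)*0.075*32.5667^2/(2*32.174) = 5.2706 lbf/ft^2

5.2706 lbf/ft^2


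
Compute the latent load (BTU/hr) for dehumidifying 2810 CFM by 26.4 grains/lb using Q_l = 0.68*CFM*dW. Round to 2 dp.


Q = 0.68 * 2810 * 26.4 = 50445.12 BTU/hr

50445.12 BTU/hr


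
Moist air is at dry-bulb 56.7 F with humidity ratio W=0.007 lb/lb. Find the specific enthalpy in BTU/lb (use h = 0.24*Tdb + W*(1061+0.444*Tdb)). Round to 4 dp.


h = 0.24*56.7 + 0.007*(1061+0.444*56.7) = 21.2112 BTU/lb

21.2112 BTU/lb


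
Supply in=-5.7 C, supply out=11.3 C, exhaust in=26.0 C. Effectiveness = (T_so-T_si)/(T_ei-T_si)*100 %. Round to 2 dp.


eff = (11.3-(-5.7))/(26.0-(-5.7))*100 = 53.63 %

53.63 %


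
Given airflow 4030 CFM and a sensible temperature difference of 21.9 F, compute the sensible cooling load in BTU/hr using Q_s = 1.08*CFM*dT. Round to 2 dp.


Q = 1.08 * 4030 * 21.9 = 95317.56 BTU/hr

95317.56 BTU/hr


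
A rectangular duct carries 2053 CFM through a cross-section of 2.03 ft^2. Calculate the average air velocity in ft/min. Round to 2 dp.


V = 2053 / 2.03 = 1011.33 ft/min

1011.33 ft/min


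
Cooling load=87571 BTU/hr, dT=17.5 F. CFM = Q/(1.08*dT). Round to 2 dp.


CFM = 87571 / (1.08 * 17.5) = 4633.39

4633.39 CFM


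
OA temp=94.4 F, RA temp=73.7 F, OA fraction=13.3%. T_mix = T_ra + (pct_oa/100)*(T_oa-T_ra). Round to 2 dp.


T_mix = 73.7 + (13.3/100)*(94.4-73.7) = 76.45 F

76.45 F


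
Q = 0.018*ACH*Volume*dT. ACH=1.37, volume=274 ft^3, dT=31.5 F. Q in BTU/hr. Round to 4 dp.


Q = 0.018 * 1.37 * 274 * 31.5 = 212.8405 BTU/hr

212.8405 BTU/hr


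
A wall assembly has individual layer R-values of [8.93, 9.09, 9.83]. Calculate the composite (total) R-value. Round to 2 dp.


R_total = 8.93 + 9.09 + 9.83 = 27.85

27.85


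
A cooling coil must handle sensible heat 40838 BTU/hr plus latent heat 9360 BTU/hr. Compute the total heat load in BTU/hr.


Qt = 40838 + 9360 = 50198 BTU/hr

50198 BTU/hr


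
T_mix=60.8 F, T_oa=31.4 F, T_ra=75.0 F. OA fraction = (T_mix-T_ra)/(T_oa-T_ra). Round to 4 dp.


frac = (60.8 - 75.0) / (31.4 - 75.0) = 0.3257

0.3257


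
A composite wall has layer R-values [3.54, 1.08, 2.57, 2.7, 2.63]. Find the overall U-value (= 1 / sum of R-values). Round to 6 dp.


R_total = 3.54 + 1.08 + 2.57 + 2.7 + 2.63 = 12.52
U = 1/12.52 = 0.079872

0.079872


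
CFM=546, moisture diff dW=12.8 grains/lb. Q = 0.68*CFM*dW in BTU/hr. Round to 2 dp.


Q = 0.68 * 546 * 12.8 = 4752.38 BTU/hr

4752.38 BTU/hr


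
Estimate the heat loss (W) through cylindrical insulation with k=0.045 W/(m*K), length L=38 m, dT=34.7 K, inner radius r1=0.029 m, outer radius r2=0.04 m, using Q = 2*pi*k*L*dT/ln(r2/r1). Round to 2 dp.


Q = 2*pi*0.045*38*34.7/ln(0.04/0.029) = 1159.34 W

1159.34 W


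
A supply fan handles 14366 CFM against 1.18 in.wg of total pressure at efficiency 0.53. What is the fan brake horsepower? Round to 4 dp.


BHP = 14366 * 1.18 / (6356 * 0.53) = 5.0322 hp

5.0322 hp


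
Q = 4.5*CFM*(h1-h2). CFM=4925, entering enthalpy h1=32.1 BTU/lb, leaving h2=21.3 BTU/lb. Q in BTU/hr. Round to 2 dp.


Q = 4.5 * 4925 * (32.1 - 21.3) = 239355.00 BTU/hr

239355.00 BTU/hr


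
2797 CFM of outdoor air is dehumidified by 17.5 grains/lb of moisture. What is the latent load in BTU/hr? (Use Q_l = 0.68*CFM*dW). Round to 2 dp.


Q = 0.68 * 2797 * 17.5 = 33284.30 BTU/hr

33284.30 BTU/hr


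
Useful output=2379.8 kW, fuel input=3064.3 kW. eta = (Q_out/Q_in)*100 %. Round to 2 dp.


eta = (2379.8/3064.3)*100 = 77.66 %

77.66 %


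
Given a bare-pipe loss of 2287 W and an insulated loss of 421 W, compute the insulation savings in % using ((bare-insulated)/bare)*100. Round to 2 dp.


Savings = ((2287-421)/2287)*100 = 81.59 %

81.59 %


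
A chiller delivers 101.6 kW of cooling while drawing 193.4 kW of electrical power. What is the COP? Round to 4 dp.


COP = 101.6 / 193.4 = 0.5253

0.5253


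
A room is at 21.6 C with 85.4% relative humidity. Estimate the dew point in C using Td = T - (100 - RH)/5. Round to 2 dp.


Td = 21.6 - (100-85.4)/5 = 18.68 C

18.68 C


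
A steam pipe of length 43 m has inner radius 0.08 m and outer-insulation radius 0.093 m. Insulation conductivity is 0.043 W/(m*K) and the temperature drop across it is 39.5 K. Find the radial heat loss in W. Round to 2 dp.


Q = 2*pi*0.043*43*39.5/ln(0.093/0.08) = 3047.66 W

3047.66 W


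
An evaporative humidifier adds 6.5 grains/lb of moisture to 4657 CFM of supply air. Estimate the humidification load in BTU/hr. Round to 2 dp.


Q = 0.68 * 4657 * 6.5 = 20583.94 BTU/hr

20583.94 BTU/hr


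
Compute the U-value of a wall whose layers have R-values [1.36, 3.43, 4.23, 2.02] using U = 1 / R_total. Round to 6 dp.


R_total = 1.36 + 3.43 + 4.23 + 2.02 = 11.04
U = 1/11.04 = 0.090580

0.090580


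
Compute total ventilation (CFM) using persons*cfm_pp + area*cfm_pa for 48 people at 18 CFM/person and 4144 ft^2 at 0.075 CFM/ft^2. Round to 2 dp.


Total = 48*18 + 4144*0.075 = 1174.80 CFM

1174.80 CFM


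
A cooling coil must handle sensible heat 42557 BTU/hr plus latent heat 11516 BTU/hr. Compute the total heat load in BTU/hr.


Qt = 42557 + 11516 = 54073 BTU/hr

54073 BTU/hr


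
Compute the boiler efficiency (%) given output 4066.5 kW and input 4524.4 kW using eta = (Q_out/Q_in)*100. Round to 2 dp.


eta = (4066.5/4524.4)*100 = 89.88 %

89.88 %


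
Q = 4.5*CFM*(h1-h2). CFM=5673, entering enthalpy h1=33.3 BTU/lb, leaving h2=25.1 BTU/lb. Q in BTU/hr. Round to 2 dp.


Q = 4.5 * 5673 * (33.3 - 25.1) = 209333.70 BTU/hr

209333.70 BTU/hr


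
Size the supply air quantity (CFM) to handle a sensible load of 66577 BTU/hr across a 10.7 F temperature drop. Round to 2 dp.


CFM = 66577 / (1.08 * 10.7) = 5761.25

5761.25 CFM


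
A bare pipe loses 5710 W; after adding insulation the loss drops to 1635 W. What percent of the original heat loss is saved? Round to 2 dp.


Savings = ((5710-1635)/5710)*100 = 71.37 %

71.37 %


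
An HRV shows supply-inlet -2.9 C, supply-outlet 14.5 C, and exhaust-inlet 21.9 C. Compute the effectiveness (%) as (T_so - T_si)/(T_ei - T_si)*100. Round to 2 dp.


eff = (14.5-(-2.9))/(21.9-(-2.9))*100 = 70.16 %

70.16 %


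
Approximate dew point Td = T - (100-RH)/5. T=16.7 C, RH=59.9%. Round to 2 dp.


Td = 16.7 - (100-59.9)/5 = 8.68 C

8.68 C


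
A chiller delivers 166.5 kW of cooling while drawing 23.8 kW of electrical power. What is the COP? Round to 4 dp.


COP = 166.5 / 23.8 = 6.9958

6.9958


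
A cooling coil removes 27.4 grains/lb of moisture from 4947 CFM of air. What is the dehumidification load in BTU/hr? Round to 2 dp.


Q = 0.68 * 4947 * 27.4 = 92172.50 BTU/hr

92172.50 BTU/hr


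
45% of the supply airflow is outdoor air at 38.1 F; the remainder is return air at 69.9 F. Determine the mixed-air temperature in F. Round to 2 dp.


T_mix = 0.45*38.1 + 0.55*69.9 = 55.59 F

55.59 F


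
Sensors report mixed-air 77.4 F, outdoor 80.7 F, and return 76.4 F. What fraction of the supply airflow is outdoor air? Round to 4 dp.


frac = (77.4 - 76.4) / (80.7 - 76.4) = 0.2326

0.2326


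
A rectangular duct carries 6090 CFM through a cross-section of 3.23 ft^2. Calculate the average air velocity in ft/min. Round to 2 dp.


V = 6090 / 3.23 = 1885.45 ft/min

1885.45 ft/min


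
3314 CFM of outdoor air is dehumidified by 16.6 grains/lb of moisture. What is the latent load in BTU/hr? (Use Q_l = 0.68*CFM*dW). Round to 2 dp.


Q = 0.68 * 3314 * 16.6 = 37408.43 BTU/hr

37408.43 BTU/hr


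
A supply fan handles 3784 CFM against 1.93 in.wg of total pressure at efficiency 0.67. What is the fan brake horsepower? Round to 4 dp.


BHP = 3784 * 1.93 / (6356 * 0.67) = 1.7149 hp

1.7149 hp


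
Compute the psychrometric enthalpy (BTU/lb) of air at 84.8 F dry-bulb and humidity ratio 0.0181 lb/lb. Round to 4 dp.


h = 0.24*84.8 + 0.0181*(1061+0.444*84.8) = 40.2376 BTU/lb

40.2376 BTU/lb


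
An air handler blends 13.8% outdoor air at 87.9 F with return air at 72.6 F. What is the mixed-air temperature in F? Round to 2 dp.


T_mix = 72.6 + (13.8/100)*(87.9-72.6) = 74.71 F

74.71 F


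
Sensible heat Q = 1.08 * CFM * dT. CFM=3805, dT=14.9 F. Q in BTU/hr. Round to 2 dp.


Q = 1.08 * 3805 * 14.9 = 61230.06 BTU/hr

61230.06 BTU/hr


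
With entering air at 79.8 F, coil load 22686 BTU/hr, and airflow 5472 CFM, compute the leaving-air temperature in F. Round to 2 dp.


dT = 22686/(1.08*5472) = 3.8387
T_leave = 79.8 - 3.8387 = 75.96 F

75.96 F


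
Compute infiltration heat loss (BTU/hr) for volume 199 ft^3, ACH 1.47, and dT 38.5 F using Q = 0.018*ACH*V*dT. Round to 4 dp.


Q = 0.018 * 1.47 * 199 * 38.5 = 202.7233 BTU/hr

202.7233 BTU/hr


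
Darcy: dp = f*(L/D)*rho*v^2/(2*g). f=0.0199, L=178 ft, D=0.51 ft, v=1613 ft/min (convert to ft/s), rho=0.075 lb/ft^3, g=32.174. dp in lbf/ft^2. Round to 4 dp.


v_fps = 1613/60 = 26.8833 ft/s
dp = 0.0199*(178/0.51)*0.075*26.8833^2/(2*32.174) = 5.8505 lbf/ft^2

5.8505 lbf/ft^2


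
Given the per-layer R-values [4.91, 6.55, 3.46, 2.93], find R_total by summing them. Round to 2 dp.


R_total = 4.91 + 6.55 + 3.46 + 2.93 = 17.85

17.85


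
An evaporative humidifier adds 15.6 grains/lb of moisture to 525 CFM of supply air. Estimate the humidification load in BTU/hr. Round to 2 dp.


Q = 0.68 * 525 * 15.6 = 5569.20 BTU/hr

5569.20 BTU/hr


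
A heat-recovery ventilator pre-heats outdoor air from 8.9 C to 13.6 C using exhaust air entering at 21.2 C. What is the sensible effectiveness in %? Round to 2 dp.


eff = (13.6-8.9)/(21.2-8.9)*100 = 38.21 %

38.21 %


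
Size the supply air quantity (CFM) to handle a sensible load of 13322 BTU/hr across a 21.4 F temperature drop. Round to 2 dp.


CFM = 13322 / (1.08 * 21.4) = 576.41

576.41 CFM


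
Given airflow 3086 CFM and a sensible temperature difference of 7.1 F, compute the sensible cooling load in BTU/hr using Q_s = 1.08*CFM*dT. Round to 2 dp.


Q = 1.08 * 3086 * 7.1 = 23663.45 BTU/hr

23663.45 BTU/hr


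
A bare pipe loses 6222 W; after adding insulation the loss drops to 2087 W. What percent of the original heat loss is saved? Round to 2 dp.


Savings = ((6222-2087)/6222)*100 = 66.46 %

66.46 %


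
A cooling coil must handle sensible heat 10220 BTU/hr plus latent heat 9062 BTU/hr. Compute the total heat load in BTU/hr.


Qt = 10220 + 9062 = 19282 BTU/hr

19282 BTU/hr


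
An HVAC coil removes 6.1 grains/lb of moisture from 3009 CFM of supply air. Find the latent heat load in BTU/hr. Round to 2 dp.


Q = 0.68 * 3009 * 6.1 = 12481.33 BTU/hr

12481.33 BTU/hr


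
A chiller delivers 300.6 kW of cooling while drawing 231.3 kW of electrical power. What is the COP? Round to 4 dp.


COP = 300.6 / 231.3 = 1.2996

1.2996


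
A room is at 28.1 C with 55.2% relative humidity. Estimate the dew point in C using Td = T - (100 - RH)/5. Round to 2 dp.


Td = 28.1 - (100-55.2)/5 = 19.14 C

19.14 C


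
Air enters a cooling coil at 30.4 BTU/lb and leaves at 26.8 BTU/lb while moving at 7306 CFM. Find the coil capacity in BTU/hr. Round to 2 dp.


Q = 4.5 * 7306 * (30.4 - 26.8) = 118357.20 BTU/hr

118357.20 BTU/hr


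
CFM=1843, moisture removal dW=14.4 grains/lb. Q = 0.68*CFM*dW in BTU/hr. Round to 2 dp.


Q = 0.68 * 1843 * 14.4 = 18046.66 BTU/hr

18046.66 BTU/hr


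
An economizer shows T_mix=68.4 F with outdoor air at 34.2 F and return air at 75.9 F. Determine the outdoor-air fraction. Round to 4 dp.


frac = (68.4 - 75.9) / (34.2 - 75.9) = 0.1799

0.1799


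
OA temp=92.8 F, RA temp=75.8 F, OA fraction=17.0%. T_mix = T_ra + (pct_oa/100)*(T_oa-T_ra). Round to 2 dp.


T_mix = 75.8 + (17.0/100)*(92.8-75.8) = 78.69 F

78.69 F


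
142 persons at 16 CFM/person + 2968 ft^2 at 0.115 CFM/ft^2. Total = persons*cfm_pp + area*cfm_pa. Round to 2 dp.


Total = 142*16 + 2968*0.115 = 2613.32 CFM

2613.32 CFM


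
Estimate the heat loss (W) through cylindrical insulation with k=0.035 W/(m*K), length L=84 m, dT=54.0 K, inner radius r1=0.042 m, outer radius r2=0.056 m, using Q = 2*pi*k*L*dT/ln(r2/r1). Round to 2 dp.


Q = 2*pi*0.035*84*54.0/ln(0.056/0.042) = 3467.43 W

3467.43 W


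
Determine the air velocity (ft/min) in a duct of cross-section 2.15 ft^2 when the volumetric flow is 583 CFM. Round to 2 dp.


V = 583 / 2.15 = 271.16 ft/min

271.16 ft/min


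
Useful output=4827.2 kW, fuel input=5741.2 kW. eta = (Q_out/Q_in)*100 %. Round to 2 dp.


eta = (4827.2/5741.2)*100 = 84.08 %

84.08 %


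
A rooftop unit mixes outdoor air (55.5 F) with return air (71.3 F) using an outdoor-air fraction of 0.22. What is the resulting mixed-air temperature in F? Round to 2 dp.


T_mix = 0.22*55.5 + 0.78*71.3 = 67.82 F

67.82 F


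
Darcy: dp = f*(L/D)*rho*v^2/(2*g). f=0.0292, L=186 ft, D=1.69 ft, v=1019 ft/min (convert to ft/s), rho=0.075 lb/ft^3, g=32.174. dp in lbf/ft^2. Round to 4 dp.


v_fps = 1019/60 = 16.9833 ft/s
dp = 0.0292*(186/1.69)*0.075*16.9833^2/(2*32.174) = 1.0804 lbf/ft^2

1.0804 lbf/ft^2


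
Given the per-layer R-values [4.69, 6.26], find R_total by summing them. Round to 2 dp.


R_total = 4.69 + 6.26 = 10.95

10.95
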